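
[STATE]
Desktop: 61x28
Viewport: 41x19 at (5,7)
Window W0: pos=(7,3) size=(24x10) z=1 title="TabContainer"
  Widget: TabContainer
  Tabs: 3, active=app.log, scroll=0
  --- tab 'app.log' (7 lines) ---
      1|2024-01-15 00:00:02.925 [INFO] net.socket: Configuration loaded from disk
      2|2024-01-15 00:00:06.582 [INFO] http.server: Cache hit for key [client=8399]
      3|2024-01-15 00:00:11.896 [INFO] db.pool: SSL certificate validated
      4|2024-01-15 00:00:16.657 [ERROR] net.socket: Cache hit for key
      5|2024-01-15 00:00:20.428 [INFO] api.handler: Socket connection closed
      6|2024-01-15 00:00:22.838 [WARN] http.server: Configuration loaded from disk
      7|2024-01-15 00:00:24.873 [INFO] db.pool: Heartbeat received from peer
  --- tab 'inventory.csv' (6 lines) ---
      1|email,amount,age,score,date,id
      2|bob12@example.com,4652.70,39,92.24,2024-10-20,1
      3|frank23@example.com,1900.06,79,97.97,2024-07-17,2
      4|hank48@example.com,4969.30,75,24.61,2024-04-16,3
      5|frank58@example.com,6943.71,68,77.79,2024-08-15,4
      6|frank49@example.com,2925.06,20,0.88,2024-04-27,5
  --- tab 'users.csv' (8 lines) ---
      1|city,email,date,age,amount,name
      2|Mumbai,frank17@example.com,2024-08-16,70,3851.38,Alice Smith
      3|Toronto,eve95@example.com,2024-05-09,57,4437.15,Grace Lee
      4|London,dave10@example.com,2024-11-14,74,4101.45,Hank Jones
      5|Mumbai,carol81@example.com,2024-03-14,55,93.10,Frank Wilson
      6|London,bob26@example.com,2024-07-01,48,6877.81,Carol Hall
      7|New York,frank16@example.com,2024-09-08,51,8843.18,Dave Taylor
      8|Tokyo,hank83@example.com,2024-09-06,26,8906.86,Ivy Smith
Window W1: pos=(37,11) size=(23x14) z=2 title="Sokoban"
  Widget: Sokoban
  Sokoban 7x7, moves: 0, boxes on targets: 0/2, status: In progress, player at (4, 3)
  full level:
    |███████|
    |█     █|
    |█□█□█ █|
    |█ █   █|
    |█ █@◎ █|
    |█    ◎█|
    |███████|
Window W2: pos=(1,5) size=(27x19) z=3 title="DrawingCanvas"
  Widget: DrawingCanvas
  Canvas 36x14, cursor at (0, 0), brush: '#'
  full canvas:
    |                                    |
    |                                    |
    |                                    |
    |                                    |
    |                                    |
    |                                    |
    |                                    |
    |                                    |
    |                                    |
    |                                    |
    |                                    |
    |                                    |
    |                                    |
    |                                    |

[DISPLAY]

──────────────────────┨──┃               
                      ┃92┃               
                      ┃58┃               
                      ┃89┃               
                      ┃65┃      ┏━━━━━━━━
                      ┃━━┛      ┃ Sokoban
                      ┃         ┠────────
                      ┃         ┃███████ 
                      ┃         ┃█     █ 
                      ┃         ┃█□█□█ █ 
                      ┃         ┃█ █   █ 
                      ┃         ┃█ █@◎ █ 
                      ┃         ┃█    ◎█ 
                      ┃         ┃███████ 
                      ┃         ┃Moves: 0
                      ┃         ┃        
━━━━━━━━━━━━━━━━━━━━━━┛         ┃        
                                ┗━━━━━━━━
                                         


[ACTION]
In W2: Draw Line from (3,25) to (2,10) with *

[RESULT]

──────────────────────┨──┃               
                      ┃92┃               
                      ┃58┃               
       ********       ┃89┃               
               *******┃65┃      ┏━━━━━━━━
                      ┃━━┛      ┃ Sokoban
                      ┃         ┠────────
                      ┃         ┃███████ 
                      ┃         ┃█     █ 
                      ┃         ┃█□█□█ █ 
                      ┃         ┃█ █   █ 
                      ┃         ┃█ █@◎ █ 
                      ┃         ┃█    ◎█ 
                      ┃         ┃███████ 
                      ┃         ┃Moves: 0
                      ┃         ┃        
━━━━━━━━━━━━━━━━━━━━━━┛         ┃        
                                ┗━━━━━━━━
                                         


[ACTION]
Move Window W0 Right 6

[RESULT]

──────────────────────┨────────┃         
                      ┃00:02.92┃         
                      ┃00:06.58┃         
       ********       ┃00:11.89┃         
               *******┃00:16.65┃┏━━━━━━━━
                      ┃━━━━━━━━┛┃ Sokoban
                      ┃         ┠────────
                      ┃         ┃███████ 
                      ┃         ┃█     █ 
                      ┃         ┃█□█□█ █ 
                      ┃         ┃█ █   █ 
                      ┃         ┃█ █@◎ █ 
                      ┃         ┃█    ◎█ 
                      ┃         ┃███████ 
                      ┃         ┃Moves: 0
                      ┃         ┃        
━━━━━━━━━━━━━━━━━━━━━━┛         ┃        
                                ┗━━━━━━━━
                                         


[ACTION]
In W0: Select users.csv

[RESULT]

──────────────────────┨────────┃         
                      ┃e,age,am┃         
                      ┃@example┃         
       ********       ┃example.┃         
               *******┃example.┃┏━━━━━━━━
                      ┃━━━━━━━━┛┃ Sokoban
                      ┃         ┠────────
                      ┃         ┃███████ 
                      ┃         ┃█     █ 
                      ┃         ┃█□█□█ █ 
                      ┃         ┃█ █   █ 
                      ┃         ┃█ █@◎ █ 
                      ┃         ┃█    ◎█ 
                      ┃         ┃███████ 
                      ┃         ┃Moves: 0
                      ┃         ┃        
━━━━━━━━━━━━━━━━━━━━━━┛         ┃        
                                ┗━━━━━━━━
                                         


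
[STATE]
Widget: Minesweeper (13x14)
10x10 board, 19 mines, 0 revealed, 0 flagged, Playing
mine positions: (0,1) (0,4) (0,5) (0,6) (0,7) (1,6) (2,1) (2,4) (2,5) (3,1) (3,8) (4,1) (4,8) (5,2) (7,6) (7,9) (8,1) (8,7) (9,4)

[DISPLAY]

■■■■■■■■■■   
■■■■■■■■■■   
■■■■■■■■■■   
■■■■■■■■■■   
■■■■■■■■■■   
■■■■■■■■■■   
■■■■■■■■■■   
■■■■■■■■■■   
■■■■■■■■■■   
■■■■■■■■■■   
             
             
             
             


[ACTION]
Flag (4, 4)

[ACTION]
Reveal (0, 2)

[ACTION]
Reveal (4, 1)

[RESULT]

■✹1■✹✹✹✹■■   
■■■■■■✹■■■   
■✹■■✹✹■■■■   
■✹■■■■■■✹■   
■✹■■⚑■■■✹■   
■■✹■■■■■■■   
■■■■■■■■■■   
■■■■■■✹■■✹   
■✹■■■■■✹■■   
■■■■✹■■■■■   
             
             
             
             


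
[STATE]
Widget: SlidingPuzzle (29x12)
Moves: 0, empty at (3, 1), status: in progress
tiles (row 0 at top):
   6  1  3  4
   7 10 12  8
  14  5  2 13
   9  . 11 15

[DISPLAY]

┌────┬────┬────┬────┐        
│  6 │  1 │  3 │  4 │        
├────┼────┼────┼────┤        
│  7 │ 10 │ 12 │  8 │        
├────┼────┼────┼────┤        
│ 14 │  5 │  2 │ 13 │        
├────┼────┼────┼────┤        
│  9 │    │ 11 │ 15 │        
└────┴────┴────┴────┘        
Moves: 0                     
                             
                             


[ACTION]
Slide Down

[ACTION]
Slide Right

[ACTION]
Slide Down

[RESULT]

┌────┬────┬────┬────┐        
│  6 │  1 │  3 │  4 │        
├────┼────┼────┼────┤        
│    │ 10 │ 12 │  8 │        
├────┼────┼────┼────┤        
│  7 │ 14 │  2 │ 13 │        
├────┼────┼────┼────┤        
│  9 │  5 │ 11 │ 15 │        
└────┴────┴────┴────┘        
Moves: 3                     
                             
                             


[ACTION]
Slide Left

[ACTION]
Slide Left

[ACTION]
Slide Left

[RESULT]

┌────┬────┬────┬────┐        
│  6 │  1 │  3 │  4 │        
├────┼────┼────┼────┤        
│ 10 │ 12 │  8 │    │        
├────┼────┼────┼────┤        
│  7 │ 14 │  2 │ 13 │        
├────┼────┼────┼────┤        
│  9 │  5 │ 11 │ 15 │        
└────┴────┴────┴────┘        
Moves: 6                     
                             
                             


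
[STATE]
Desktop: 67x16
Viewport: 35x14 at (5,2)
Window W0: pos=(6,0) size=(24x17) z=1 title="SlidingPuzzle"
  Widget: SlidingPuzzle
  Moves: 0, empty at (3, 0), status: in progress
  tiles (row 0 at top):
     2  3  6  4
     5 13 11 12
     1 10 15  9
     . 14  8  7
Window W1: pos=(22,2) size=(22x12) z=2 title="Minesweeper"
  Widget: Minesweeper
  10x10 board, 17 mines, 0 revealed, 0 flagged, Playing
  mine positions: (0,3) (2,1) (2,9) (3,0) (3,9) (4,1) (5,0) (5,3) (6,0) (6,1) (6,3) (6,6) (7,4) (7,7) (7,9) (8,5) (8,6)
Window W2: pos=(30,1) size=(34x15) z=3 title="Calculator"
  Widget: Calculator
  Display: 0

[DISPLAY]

 ┠───────────────┏━━━━━━━┃ Calculat
 ┃┌────┬────┬────┃ Minesw┠─────────
 ┃│  2 │  3 │  6 ┠───────┃         
 ┃├────┼────┼────┃■■■■■■■┃┌───┬───┬
 ┃│  5 │ 13 │ 11 ┃■■■■■■■┃│ 7 │ 8 │
 ┃├────┼────┼────┃■■■■■■■┃├───┼───┼
 ┃│  1 │ 10 │ 15 ┃■■■■■■■┃│ 4 │ 5 │
 ┃├────┼────┼────┃■■■■■■■┃├───┼───┼
 ┃│    │ 14 │  8 ┃■■■■■■■┃│ 1 │ 2 │
 ┃└────┴────┴────┃■■■■■■■┃├───┼───┼
 ┃Moves: 0       ┃■■■■■■■┃│ 0 │ . │
 ┃               ┗━━━━━━━┃├───┼───┼
 ┃                      ┃┃│ C │ MC│
 ┃                      ┃┗━━━━━━━━━


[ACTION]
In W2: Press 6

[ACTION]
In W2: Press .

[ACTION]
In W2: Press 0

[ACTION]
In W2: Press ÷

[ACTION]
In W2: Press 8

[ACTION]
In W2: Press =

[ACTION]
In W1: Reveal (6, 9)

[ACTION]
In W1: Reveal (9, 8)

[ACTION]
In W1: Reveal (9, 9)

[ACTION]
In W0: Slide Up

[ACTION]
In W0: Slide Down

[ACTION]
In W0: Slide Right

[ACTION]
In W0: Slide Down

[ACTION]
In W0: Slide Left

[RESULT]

 ┠───────────────┏━━━━━━━┃ Calculat
 ┃┌────┬────┬────┃ Minesw┠─────────
 ┃│  2 │  3 │  6 ┠───────┃         
 ┃├────┼────┼────┃■■■■■■■┃┌───┬───┬
 ┃│ 13 │    │ 11 ┃■■■■■■■┃│ 7 │ 8 │
 ┃├────┼────┼────┃■■■■■■■┃├───┼───┼
 ┃│  5 │ 10 │ 15 ┃■■■■■■■┃│ 4 │ 5 │
 ┃├────┼────┼────┃■■■■■■■┃├───┼───┼
 ┃│  1 │ 14 │  8 ┃■■■■■■■┃│ 1 │ 2 │
 ┃└────┴────┴────┃■■■■■■■┃├───┼───┼
 ┃Moves: 3       ┃■■■■■■■┃│ 0 │ . │
 ┃               ┗━━━━━━━┃├───┼───┼
 ┃                      ┃┃│ C │ MC│
 ┃                      ┃┗━━━━━━━━━


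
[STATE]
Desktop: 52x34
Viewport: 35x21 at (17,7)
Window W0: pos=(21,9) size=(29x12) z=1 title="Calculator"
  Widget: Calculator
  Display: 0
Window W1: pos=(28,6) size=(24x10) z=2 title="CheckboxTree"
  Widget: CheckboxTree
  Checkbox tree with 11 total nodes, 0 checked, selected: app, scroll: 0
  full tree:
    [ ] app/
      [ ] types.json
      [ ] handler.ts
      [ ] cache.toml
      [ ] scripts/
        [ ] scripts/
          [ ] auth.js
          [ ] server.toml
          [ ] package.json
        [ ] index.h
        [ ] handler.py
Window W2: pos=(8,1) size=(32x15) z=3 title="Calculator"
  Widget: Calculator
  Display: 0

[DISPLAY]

┼───┼───┤             ┃ee         ┃
│ 6 │ × │             ┃───────────┨
┼───┼───┤             ┃           ┃
│ 3 │ - │             ┃s.json     ┃
┼───┼───┤             ┃ler.ts     ┃
│ = │ + │             ┃e.toml     ┃
┼───┼───┤             ┃pts/       ┃
│ MR│ M+│             ┃ripts/     ┃
━━━━━━━━━━━━━━━━━━━━━━┛━━━━━━━━━━━┛
    ┃│ 4 │ 5 │ 6 │ × │          ┃  
    ┃├───┼───┼───┼───┤          ┃  
    ┃│ 1 │ 2 │ 3 │ - │          ┃  
    ┃└───┴───┴───┴───┘          ┃  
    ┗━━━━━━━━━━━━━━━━━━━━━━━━━━━┛  
                                   
                                   
                                   
                                   
                                   
                                   
                                   


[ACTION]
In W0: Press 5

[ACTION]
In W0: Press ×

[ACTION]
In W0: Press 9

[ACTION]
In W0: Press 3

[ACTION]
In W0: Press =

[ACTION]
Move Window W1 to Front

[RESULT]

┼───┼───┤  ┃ CheckboxTree         ┃
│ 6 │ × │  ┠──────────────────────┨
┼───┼───┤  ┃>[ ] app/             ┃
│ 3 │ - │  ┃   [ ] types.json     ┃
┼───┼───┤  ┃   [ ] handler.ts     ┃
│ = │ + │  ┃   [ ] cache.toml     ┃
┼───┼───┤  ┃   [ ] scripts/       ┃
│ MR│ M+│  ┃     [ ] scripts/     ┃
━━━━━━━━━━━┗━━━━━━━━━━━━━━━━━━━━━━┛
    ┃│ 4 │ 5 │ 6 │ × │          ┃  
    ┃├───┼───┼───┼───┤          ┃  
    ┃│ 1 │ 2 │ 3 │ - │          ┃  
    ┃└───┴───┴───┴───┘          ┃  
    ┗━━━━━━━━━━━━━━━━━━━━━━━━━━━┛  
                                   
                                   
                                   
                                   
                                   
                                   
                                   


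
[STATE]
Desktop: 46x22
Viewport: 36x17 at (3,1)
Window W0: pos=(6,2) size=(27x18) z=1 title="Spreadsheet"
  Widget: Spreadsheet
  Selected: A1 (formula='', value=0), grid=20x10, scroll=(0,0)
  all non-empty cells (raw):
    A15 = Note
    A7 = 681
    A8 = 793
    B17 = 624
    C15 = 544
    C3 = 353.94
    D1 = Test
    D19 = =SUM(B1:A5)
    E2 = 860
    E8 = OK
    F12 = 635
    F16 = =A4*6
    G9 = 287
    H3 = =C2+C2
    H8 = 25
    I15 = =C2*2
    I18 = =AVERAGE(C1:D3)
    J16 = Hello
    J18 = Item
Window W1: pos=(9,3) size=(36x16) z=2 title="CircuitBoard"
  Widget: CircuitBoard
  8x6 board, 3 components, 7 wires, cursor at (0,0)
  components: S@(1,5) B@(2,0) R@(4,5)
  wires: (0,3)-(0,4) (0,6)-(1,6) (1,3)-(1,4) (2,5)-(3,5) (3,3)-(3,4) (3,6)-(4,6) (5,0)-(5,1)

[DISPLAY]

                                    
   ┏━━━━━━━━━━━━━━━━━━━━━━━━━┓      
   ┃ S┏━━━━━━━━━━━━━━━━━━━━━━━━━━━━━
   ┠──┃ CircuitBoard                
   ┃A1┠─────────────────────────────
   ┃  ┃   0 1 2 3 4 5 6 7           
   ┃--┃0  [.]          · ─ ·       ·
   ┃  ┃                            │
   ┃  ┃1               · ─ ·   S   ·
   ┃  ┃                             
   ┃  ┃2   B                   ·    
   ┃  ┃                        │    
   ┃  ┃3               · ─ ·   ·   ·
   ┃  ┃                            │
   ┃  ┃4                       R   ·
   ┃  ┃                             
   ┃ 1┃5   · ─ ·                    


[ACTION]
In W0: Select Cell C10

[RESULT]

                                    
   ┏━━━━━━━━━━━━━━━━━━━━━━━━━┓      
   ┃ S┏━━━━━━━━━━━━━━━━━━━━━━━━━━━━━
   ┠──┃ CircuitBoard                
   ┃C1┠─────────────────────────────
   ┃  ┃   0 1 2 3 4 5 6 7           
   ┃--┃0  [.]          · ─ ·       ·
   ┃  ┃                            │
   ┃  ┃1               · ─ ·   S   ·
   ┃  ┃                             
   ┃  ┃2   B                   ·    
   ┃  ┃                        │    
   ┃  ┃3               · ─ ·   ·   ·
   ┃  ┃                            │
   ┃  ┃4                       R   ·
   ┃  ┃                             
   ┃ 1┃5   · ─ ·                    


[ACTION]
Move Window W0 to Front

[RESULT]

                                    
   ┏━━━━━━━━━━━━━━━━━━━━━━━━━┓      
   ┃ Spreadsheet             ┃━━━━━━
   ┠─────────────────────────┨      
   ┃C10:                     ┃──────
   ┃       A       B       C ┃      
   ┃-------------------------┃     ·
   ┃  1        0       0     ┃     │
   ┃  2        0       0     ┃ S   ·
   ┃  3        0       0  353┃      
   ┃  4        0       0     ┃ ·    
   ┃  5        0       0     ┃ │    
   ┃  6        0       0     ┃ ·   ·
   ┃  7      681       0     ┃     │
   ┃  8      793       0     ┃ R   ·
   ┃  9        0       0     ┃      
   ┃ 10        0       0     ┃      


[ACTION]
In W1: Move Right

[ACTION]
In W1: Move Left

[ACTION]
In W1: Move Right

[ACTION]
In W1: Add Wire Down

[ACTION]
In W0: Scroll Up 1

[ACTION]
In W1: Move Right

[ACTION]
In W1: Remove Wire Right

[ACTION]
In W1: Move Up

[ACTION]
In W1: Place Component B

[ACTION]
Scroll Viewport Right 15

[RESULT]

                                    
━━━━━━━━━━━━━━━━━━━━━━┓             
readsheet             ┃━━━━━━━━━━━┓ 
──────────────────────┨           ┃ 
:                     ┃───────────┨ 
    A       B       C ┃           ┃ 
----------------------┃     ·     ┃ 
        0       0     ┃     │     ┃ 
        0       0     ┃ S   ·     ┃ 
        0       0  353┃           ┃ 
        0       0     ┃ ·         ┃ 
        0       0     ┃ │         ┃ 
        0       0     ┃ ·   ·     ┃ 
      681       0     ┃     │     ┃ 
      793       0     ┃ R   ·     ┃ 
        0       0     ┃           ┃ 
        0       0     ┃           ┃ 


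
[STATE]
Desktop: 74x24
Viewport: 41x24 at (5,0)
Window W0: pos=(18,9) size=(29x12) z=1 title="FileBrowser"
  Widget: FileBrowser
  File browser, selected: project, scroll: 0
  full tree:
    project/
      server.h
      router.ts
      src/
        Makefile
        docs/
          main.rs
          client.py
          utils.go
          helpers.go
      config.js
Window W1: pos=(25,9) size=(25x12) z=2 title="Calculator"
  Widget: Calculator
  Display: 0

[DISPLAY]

                                         
                                         
                                         
                                         
                                         
                                         
                                         
                                         
                                         
             ┏━━━━━━┏━━━━━━━━━━━━━━━━━━━━
             ┃ FileB┃ Calculator         
             ┠──────┠────────────────────
             ┃> [-] ┃                    
             ┃    se┃┌───┬───┬───┬───┐   
             ┃    ro┃│ 7 │ 8 │ 9 │ ÷ │   
             ┃    [+┃├───┼───┼───┼───┤   
             ┃    co┃│ 4 │ 5 │ 6 │ × │   
             ┃      ┃├───┼───┼───┼───┤   
             ┃      ┃│ 1 │ 2 │ 3 │ - │   
             ┃      ┃└───┴───┴───┴───┘   
             ┗━━━━━━┗━━━━━━━━━━━━━━━━━━━━
                                         
                                         
                                         


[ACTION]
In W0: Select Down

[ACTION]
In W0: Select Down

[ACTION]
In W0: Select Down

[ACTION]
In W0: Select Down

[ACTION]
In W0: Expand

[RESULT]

                                         
                                         
                                         
                                         
                                         
                                         
                                         
                                         
                                         
             ┏━━━━━━┏━━━━━━━━━━━━━━━━━━━━
             ┃ FileB┃ Calculator         
             ┠──────┠────────────────────
             ┃  [-] ┃                    
             ┃    se┃┌───┬───┬───┬───┐   
             ┃    ro┃│ 7 │ 8 │ 9 │ ÷ │   
             ┃    [+┃├───┼───┼───┼───┤   
             ┃  > co┃│ 4 │ 5 │ 6 │ × │   
             ┃      ┃├───┼───┼───┼───┤   
             ┃      ┃│ 1 │ 2 │ 3 │ - │   
             ┃      ┃└───┴───┴───┴───┘   
             ┗━━━━━━┗━━━━━━━━━━━━━━━━━━━━
                                         
                                         
                                         


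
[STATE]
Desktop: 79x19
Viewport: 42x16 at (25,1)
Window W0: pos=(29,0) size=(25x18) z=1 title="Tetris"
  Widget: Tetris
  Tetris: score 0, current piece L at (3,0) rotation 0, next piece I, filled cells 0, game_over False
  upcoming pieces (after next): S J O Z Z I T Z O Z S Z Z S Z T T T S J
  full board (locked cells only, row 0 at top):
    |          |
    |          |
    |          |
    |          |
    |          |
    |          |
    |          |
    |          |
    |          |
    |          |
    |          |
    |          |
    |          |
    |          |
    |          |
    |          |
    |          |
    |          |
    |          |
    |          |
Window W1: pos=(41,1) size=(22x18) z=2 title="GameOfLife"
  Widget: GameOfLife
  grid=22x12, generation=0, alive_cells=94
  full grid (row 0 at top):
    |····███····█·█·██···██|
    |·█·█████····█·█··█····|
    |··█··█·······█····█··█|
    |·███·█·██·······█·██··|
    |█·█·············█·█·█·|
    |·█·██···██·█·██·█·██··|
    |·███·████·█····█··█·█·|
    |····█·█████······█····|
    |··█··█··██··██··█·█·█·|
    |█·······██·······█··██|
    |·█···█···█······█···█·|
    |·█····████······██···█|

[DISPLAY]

    ┃ Tetris    ┏━━━━━━━━━━━━━━━━━━━━┓    
    ┠───────────┃ GameOfLife         ┃    
    ┃          │┠────────────────────┨    
    ┃          │┃Gen: 0              ┃    
    ┃          │┃···███····█·█·██···█┃    
    ┃          │┃█·█████····█·█··█···┃    
    ┃          │┃·█··█·······█····█··┃    
    ┃          │┃███·█·██·······█·██·┃    
    ┃          │┃·█·············█·█·█┃    
    ┃          │┃█·██···██·█·██·█·██·┃    
    ┃          │┃███·████·█····█··█·█┃    
    ┃          │┃···█·█████······█···┃    
    ┃          │┃·█··█··██··██··█·█·█┃    
    ┃          │┃·······██·······█··█┃    
    ┃          │┃█···█···█······█···█┃    
    ┃          │┃█····████······██···┃    


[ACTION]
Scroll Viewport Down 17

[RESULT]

    ┃          │┠────────────────────┨    
    ┃          │┃Gen: 0              ┃    
    ┃          │┃···███····█·█·██···█┃    
    ┃          │┃█·█████····█·█··█···┃    
    ┃          │┃·█··█·······█····█··┃    
    ┃          │┃███·█·██·······█·██·┃    
    ┃          │┃·█·············█·█·█┃    
    ┃          │┃█·██···██·█·██·█·██·┃    
    ┃          │┃███·████·█····█··█·█┃    
    ┃          │┃···█·█████······█···┃    
    ┃          │┃·█··█··██··██··█·█·█┃    
    ┃          │┃·······██·······█··█┃    
    ┃          │┃█···█···█······█···█┃    
    ┃          │┃█····████······██···┃    
    ┗━━━━━━━━━━━┃                    ┃    
                ┗━━━━━━━━━━━━━━━━━━━━┛    


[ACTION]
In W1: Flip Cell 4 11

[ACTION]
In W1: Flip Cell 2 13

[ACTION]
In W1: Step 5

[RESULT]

    ┃          │┠────────────────────┨    
    ┃          │┃Gen: 5              ┃    
    ┃          │┃·█···············█·█┃    
    ┃          │┃█··█·██████·········┃    
    ┃          │┃·█··█····██········█┃    
    ┃          │┃█····█····█·········┃    
    ┃          │┃█·············██████┃    
    ┃          │┃····██··█·········██┃    
    ┃          │┃·█······█·····█·····┃    
    ┃          │┃·······██····█·█····┃    
    ┃          │┃···█·····█····█·····┃    
    ┃          │┃█··██████···███·····┃    
    ┃          │┃█··██····█··········┃    
    ┃          │┃·······█············┃    
    ┗━━━━━━━━━━━┃                    ┃    
                ┗━━━━━━━━━━━━━━━━━━━━┛    


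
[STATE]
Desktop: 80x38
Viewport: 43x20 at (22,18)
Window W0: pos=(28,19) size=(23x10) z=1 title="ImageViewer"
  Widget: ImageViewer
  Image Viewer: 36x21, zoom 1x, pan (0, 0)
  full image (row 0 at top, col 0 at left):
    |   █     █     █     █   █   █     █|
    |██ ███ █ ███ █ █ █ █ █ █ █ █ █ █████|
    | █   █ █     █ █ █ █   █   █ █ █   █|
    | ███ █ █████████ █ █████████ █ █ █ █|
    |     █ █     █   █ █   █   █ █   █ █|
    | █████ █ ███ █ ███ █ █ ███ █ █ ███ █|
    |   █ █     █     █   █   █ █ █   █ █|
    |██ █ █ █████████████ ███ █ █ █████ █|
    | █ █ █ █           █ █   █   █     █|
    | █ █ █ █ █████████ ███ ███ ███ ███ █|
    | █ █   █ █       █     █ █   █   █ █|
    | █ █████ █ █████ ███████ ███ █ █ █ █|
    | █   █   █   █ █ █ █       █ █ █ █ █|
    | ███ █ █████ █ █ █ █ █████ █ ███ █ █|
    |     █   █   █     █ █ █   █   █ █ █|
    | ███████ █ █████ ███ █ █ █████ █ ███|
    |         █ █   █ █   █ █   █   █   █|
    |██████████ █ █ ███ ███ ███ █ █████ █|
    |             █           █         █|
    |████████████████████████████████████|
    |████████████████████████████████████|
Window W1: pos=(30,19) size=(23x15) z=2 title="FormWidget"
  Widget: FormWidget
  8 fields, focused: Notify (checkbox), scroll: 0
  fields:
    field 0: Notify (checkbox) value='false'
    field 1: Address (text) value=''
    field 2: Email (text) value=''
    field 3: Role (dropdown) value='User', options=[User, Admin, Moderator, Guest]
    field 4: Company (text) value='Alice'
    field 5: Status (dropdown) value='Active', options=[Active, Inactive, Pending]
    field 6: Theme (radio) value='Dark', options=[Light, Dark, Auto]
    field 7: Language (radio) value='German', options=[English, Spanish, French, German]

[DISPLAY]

                                           
      ┏━┏━━━━━━━━━━━━━━━━━━━━━┓            
      ┃ ┃ FormWidget          ┃            
      ┠─┠─────────────────────┨            
      ┃ ┃> Notify:     [ ]    ┃            
      ┃█┃  Address:    [     ]┃            
      ┃ ┃  Email:      [     ]┃            
      ┃ ┃  Role:       [User▼]┃            
      ┃ ┃  Company:    [Alice]┃            
      ┃ ┃  Status:     [Acti▼]┃            
      ┗━┃  Theme:      ( ) Lig┃            
        ┃  Language:   ( ) Eng┃            
        ┃                     ┃            
        ┃                     ┃            
        ┃                     ┃            
        ┗━━━━━━━━━━━━━━━━━━━━━┛            
                                           
                                           
                                           
                                           


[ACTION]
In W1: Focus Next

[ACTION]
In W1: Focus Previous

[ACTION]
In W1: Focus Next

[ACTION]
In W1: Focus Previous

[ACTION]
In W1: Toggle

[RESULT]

                                           
      ┏━┏━━━━━━━━━━━━━━━━━━━━━┓            
      ┃ ┃ FormWidget          ┃            
      ┠─┠─────────────────────┨            
      ┃ ┃> Notify:     [x]    ┃            
      ┃█┃  Address:    [     ]┃            
      ┃ ┃  Email:      [     ]┃            
      ┃ ┃  Role:       [User▼]┃            
      ┃ ┃  Company:    [Alice]┃            
      ┃ ┃  Status:     [Acti▼]┃            
      ┗━┃  Theme:      ( ) Lig┃            
        ┃  Language:   ( ) Eng┃            
        ┃                     ┃            
        ┃                     ┃            
        ┃                     ┃            
        ┗━━━━━━━━━━━━━━━━━━━━━┛            
                                           
                                           
                                           
                                           


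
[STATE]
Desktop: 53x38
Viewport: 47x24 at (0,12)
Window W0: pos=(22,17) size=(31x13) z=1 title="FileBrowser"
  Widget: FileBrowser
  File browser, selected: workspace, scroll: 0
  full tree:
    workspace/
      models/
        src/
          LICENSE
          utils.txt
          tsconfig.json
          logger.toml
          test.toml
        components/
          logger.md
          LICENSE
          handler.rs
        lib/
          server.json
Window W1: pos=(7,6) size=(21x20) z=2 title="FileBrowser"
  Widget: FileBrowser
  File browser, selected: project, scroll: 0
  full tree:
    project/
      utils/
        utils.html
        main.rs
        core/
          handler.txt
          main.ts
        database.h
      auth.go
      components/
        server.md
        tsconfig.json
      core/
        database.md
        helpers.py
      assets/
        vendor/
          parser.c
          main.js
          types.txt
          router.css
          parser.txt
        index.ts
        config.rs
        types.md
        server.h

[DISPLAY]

       ┃    [+] components/┃                   
       ┃    [+] core/      ┃                   
       ┃    [+] assets/    ┃                   
       ┃                   ┃                   
       ┃                   ┃                   
       ┃                   ┃━━━━━━━━━━━━━━━━━━━
       ┃                   ┃Browser            
       ┃                   ┃───────────────────
       ┃                   ┃ workspace/        
       ┃                   ┃+] models/         
       ┃                   ┃                   
       ┃                   ┃                   
       ┃                   ┃                   
       ┗━━━━━━━━━━━━━━━━━━━┛                   
                      ┃                        
                      ┃                        
                      ┃                        
                      ┗━━━━━━━━━━━━━━━━━━━━━━━━
                                               
                                               
                                               
                                               
                                               
                                               


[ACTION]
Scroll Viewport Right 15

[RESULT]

 ┃    [+] components/┃                         
 ┃    [+] core/      ┃                         
 ┃    [+] assets/    ┃                         
 ┃                   ┃                         
 ┃                   ┃                         
 ┃                   ┃━━━━━━━━━━━━━━━━━━━━━━━━┓
 ┃                   ┃Browser                 ┃
 ┃                   ┃────────────────────────┨
 ┃                   ┃ workspace/             ┃
 ┃                   ┃+] models/              ┃
 ┃                   ┃                        ┃
 ┃                   ┃                        ┃
 ┃                   ┃                        ┃
 ┗━━━━━━━━━━━━━━━━━━━┛                        ┃
                ┃                             ┃
                ┃                             ┃
                ┃                             ┃
                ┗━━━━━━━━━━━━━━━━━━━━━━━━━━━━━┛
                                               
                                               
                                               
                                               
                                               
                                               


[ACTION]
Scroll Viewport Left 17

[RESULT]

       ┃    [+] components/┃                   
       ┃    [+] core/      ┃                   
       ┃    [+] assets/    ┃                   
       ┃                   ┃                   
       ┃                   ┃                   
       ┃                   ┃━━━━━━━━━━━━━━━━━━━
       ┃                   ┃Browser            
       ┃                   ┃───────────────────
       ┃                   ┃ workspace/        
       ┃                   ┃+] models/         
       ┃                   ┃                   
       ┃                   ┃                   
       ┃                   ┃                   
       ┗━━━━━━━━━━━━━━━━━━━┛                   
                      ┃                        
                      ┃                        
                      ┃                        
                      ┗━━━━━━━━━━━━━━━━━━━━━━━━
                                               
                                               
                                               
                                               
                                               
                                               


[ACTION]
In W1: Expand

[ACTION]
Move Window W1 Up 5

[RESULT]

       ┃                   ┃                   
       ┃                   ┃                   
       ┃                   ┃                   
       ┃                   ┃                   
       ┃                   ┃                   
       ┃                   ┃━━━━━━━━━━━━━━━━━━━
       ┃                   ┃Browser            
       ┃                   ┃───────────────────
       ┗━━━━━━━━━━━━━━━━━━━┛ workspace/        
                      ┃    [+] models/         
                      ┃                        
                      ┃                        
                      ┃                        
                      ┃                        
                      ┃                        
                      ┃                        
                      ┃                        
                      ┗━━━━━━━━━━━━━━━━━━━━━━━━
                                               
                                               
                                               
                                               
                                               
                                               
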